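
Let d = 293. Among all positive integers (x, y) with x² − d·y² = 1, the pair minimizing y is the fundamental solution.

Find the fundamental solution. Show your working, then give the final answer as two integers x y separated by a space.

12320649 719780

[17; 8,1,1,8,34] for √293; ℓ=5 ⇒ convergent index 9
step 0: (17, 1)  from 17·(1,0) + (0,1)
…
step 2: (154, 9)  from 1·(137,8) + (17,1)
step 3: (291, 17)  from 1·(154,9) + (137,8)
step 4: (2482, 145)  from 8·(291,17) + (154,9)
step 5: (84679, 4947)  from 34·(2482,145) + (291,17)
step 6: (679914, 39721)  from 8·(84679,4947) + (2482,145)
…
step 8: (1444507, 84389)  from 1·(764593,44668) + (679914,39721)
step 9: (12320649, 719780)  from 8·(1444507,84389) + (764593,44668)
→ (12320649, 719780).  Check: 12320649²=151798391781201, 293·719780²=151798391781200, difference 1.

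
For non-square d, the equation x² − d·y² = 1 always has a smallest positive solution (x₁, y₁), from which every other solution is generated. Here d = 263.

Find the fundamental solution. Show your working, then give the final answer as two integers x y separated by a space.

139128 8579

[16; 4,1,1,1,1,15,1,1,1,1,4,32] for √263; ℓ=12 ⇒ convergent index 11
k=0  a_k=16  p_k/q_k = 16/1
k=1  a_k=4  p_k/q_k = 65/4
k=2  a_k=1  p_k/q_k = 81/5
…
k=4  a_k=1  p_k/q_k = 227/14
k=5  a_k=1  p_k/q_k = 373/23
k=6  a_k=15  p_k/q_k = 5822/359
k=7  a_k=1  p_k/q_k = 6195/382
k=8  a_k=1  p_k/q_k = 12017/741
…
k=10  a_k=1  p_k/q_k = 30229/1864
k=11  a_k=4  p_k/q_k = 139128/8579
→ (139128, 8579).  Check: 139128²=19356600384, 263·8579²=19356600383, difference 1.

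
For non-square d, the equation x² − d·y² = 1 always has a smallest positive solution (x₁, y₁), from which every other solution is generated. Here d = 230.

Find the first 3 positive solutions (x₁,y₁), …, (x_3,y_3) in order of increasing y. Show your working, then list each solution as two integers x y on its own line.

91 6
16561 1092
3014011 198738

d=230: √d = [15; 6,30] (ℓ=2, even), read p_1/q_1
i=0: a=15 ⇒ p=15, q=1
i=1: a=6 ⇒ p=91, q=6
→ (91, 6).  Check: 91²=8281, 230·6²=8280, difference 1.
k=2:  x_2 = 91·91+230·6·6 = 16561,  y_2 = 91·6+6·91 = 1092
k=3:  x_3 = 91·16561+230·6·1092 = 3014011,  y_3 = 91·1092+6·16561 = 198738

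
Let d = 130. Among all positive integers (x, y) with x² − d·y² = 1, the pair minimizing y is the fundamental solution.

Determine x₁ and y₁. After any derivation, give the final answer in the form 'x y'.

6499 570

√130 → a₀=11, period (2,2,22); ℓ=3 odd so k=5
k=0  a_k=11  p_k/q_k = 11/1
k=1  a_k=2  p_k/q_k = 23/2
…
k=4  a_k=2  p_k/q_k = 2611/229
k=5  a_k=2  p_k/q_k = 6499/570
→ (6499, 570).  Check: 6499²=42237001, 130·570²=42237000, difference 1.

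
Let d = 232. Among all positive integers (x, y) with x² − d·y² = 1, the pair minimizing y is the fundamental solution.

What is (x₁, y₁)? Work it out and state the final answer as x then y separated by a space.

√232 → a₀=15, period (4,3,7,3,4,30); ℓ=6 even so k=5
a_0=15:  p_0=15·1+0=15,  q_0=15·0+1=1
…
a_3=7:  p_3=7·198+61=1447,  q_3=7·13+4=95
a_4=3:  p_4=3·1447+198=4539,  q_4=3·95+13=298
a_5=4:  p_5=4·4539+1447=19603,  q_5=4·298+95=1287
(x₁, y₁) = (19603, 1287);  19603² − 232·1287² = 1 ✓

19603 1287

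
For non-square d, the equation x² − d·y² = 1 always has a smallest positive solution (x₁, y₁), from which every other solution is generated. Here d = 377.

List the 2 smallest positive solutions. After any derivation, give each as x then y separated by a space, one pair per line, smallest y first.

[19; 2,2,2,38] for √377; ℓ=4 ⇒ convergent index 3
a_0=19:  p_0=19·1+0=19,  q_0=19·0+1=1
…
a_2=2:  p_2=2·39+19=97,  q_2=2·2+1=5
a_3=2:  p_3=2·97+39=233,  q_3=2·5+2=12
→ (233, 12).  Check: 233²=54289, 377·12²=54288, difference 1.
(233+12√377)^2 = 108577 + 5592√377

233 12
108577 5592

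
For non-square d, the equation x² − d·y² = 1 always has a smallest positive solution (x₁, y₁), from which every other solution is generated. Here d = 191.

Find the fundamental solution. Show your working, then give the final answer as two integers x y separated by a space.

8994000 650783

√191 = [13; 1,4,1,1,3,…,4,1,26, …], period ℓ=16 (even) → k=15
i=0: a=13 ⇒ p=13, q=1
i=1: a=1 ⇒ p=14, q=1
i=2: a=4 ⇒ p=69, q=5
i=3: a=1 ⇒ p=83, q=6
…
i=6: a=2 ⇒ p=1230, q=89
…
i=11: a=3 ⇒ p=704682, q=50989
…
i=14: a=4 ⇒ p=7377553, q=533821
i=15: a=1 ⇒ p=8994000, q=650783
(x₁, y₁) = (8994000, 650783);  8994000² − 191·650783² = 1 ✓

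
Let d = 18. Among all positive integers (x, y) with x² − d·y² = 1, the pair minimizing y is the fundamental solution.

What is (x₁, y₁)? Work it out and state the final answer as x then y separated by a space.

[4; 4,8] for √18; ℓ=2 ⇒ convergent index 1
k=0  a_k=4  p_k/q_k = 4/1
k=1  a_k=4  p_k/q_k = 17/4
(x₁, y₁) = (17, 4);  17² − 18·4² = 1 ✓

17 4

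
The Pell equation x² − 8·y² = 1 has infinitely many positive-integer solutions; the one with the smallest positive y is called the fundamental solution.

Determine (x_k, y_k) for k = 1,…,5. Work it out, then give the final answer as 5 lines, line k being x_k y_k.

3 1
17 6
99 35
577 204
3363 1189

√8 → a₀=2, period (1,4); ℓ=2 even so k=1
i=0: a=2 ⇒ p=2, q=1
i=1: a=1 ⇒ p=3, q=1
(x₁, y₁) = (3, 1);  3² − 8·1² = 1 ✓
k=2:  x_2 = 3·3+8·1·1 = 17,  y_2 = 3·1+1·3 = 6
k=3:  x_3 = 3·17+8·1·6 = 99,  y_3 = 3·6+1·17 = 35
k=4:  x_4 = 3·99+8·1·35 = 577,  y_4 = 3·35+1·99 = 204
k=5:  x_5 = 3·577+8·1·204 = 3363,  y_5 = 3·204+1·577 = 1189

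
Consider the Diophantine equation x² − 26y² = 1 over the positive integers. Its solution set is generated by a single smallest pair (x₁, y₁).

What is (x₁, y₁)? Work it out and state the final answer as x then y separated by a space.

√26 → a₀=5, period (10); ℓ=1 odd so k=1
step 0: (5, 1)  from 5·(1,0) + (0,1)
step 1: (51, 10)  from 10·(5,1) + (1,0)
fundamental: x₁=51, y₁=10  (since 2601 − 26·100 = 1)

51 10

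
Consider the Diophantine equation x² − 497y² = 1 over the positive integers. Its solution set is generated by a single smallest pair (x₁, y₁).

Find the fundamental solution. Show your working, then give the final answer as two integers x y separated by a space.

1201887 53912

[22; 3,2,2,5,6,5,2,2,3,44] for √497; ℓ=10 ⇒ convergent index 9
a_0=22:  p_0=22·1+0=22,  q_0=22·0+1=1
…
a_3=2:  p_3=2·156+67=379,  q_3=2·7+3=17
…
a_8=2:  p_8=2·143637+65476=352750,  q_8=2·6443+2937=15823
a_9=3:  p_9=3·352750+143637=1201887,  q_9=3·15823+6443=53912
→ (1201887, 53912).  Check: 1201887²=1444532360769, 497·53912²=1444532360768, difference 1.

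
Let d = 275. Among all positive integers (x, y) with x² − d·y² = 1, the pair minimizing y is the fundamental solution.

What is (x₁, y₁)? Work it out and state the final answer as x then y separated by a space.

√275 = [16; 1,1,2,1,1,32, …], period ℓ=6 (even) → k=5
k=0  a_k=16  p_k/q_k = 16/1
k=1  a_k=1  p_k/q_k = 17/1
k=2  a_k=1  p_k/q_k = 33/2
…
k=4  a_k=1  p_k/q_k = 116/7
k=5  a_k=1  p_k/q_k = 199/12
→ (199, 12).  Check: 199²=39601, 275·12²=39600, difference 1.

199 12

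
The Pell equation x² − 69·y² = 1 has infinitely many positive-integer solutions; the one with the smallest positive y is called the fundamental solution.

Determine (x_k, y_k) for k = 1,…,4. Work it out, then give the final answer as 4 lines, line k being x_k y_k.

√69 → a₀=8, period (3,3,1,4,1,3,3,16); ℓ=8 even so k=7
a_0=8:  p_0=8·1+0=8,  q_0=8·0+1=1
a_1=3:  p_1=3·8+1=25,  q_1=3·1+0=3
a_2=3:  p_2=3·25+8=83,  q_2=3·3+1=10
a_3=1:  p_3=1·83+25=108,  q_3=1·10+3=13
a_4=4:  p_4=4·108+83=515,  q_4=4·13+10=62
a_5=1:  p_5=1·515+108=623,  q_5=1·62+13=75
a_6=3:  p_6=3·623+515=2384,  q_6=3·75+62=287
a_7=3:  p_7=3·2384+623=7775,  q_7=3·287+75=936
(x₁, y₁) = (7775, 936);  7775² − 69·936² = 1 ✓
n=2: (7775,936)∘(7775,936) = (7775·7775+69·936·936, 7775·936+936·7775) = (120901249,14554800)
n=3: (120901249,14554800)∘(7775,936) = (7775·120901249+69·936·14554800, 7775·14554800+936·120901249) = (1880014414175,226327139064)
n=4: (1880014414175,226327139064)∘(7775,936) = (7775·1880014414175+69·936·226327139064, 7775·226327139064+936·1880014414175) = (29234224019520001,3519386997890400)

7775 936
120901249 14554800
1880014414175 226327139064
29234224019520001 3519386997890400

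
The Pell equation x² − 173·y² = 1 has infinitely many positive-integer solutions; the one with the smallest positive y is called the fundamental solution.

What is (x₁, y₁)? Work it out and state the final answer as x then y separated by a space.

2499849 190060

√173 → a₀=13, period (6,1,1,6,26); ℓ=5 odd so k=9
k=0  a_k=13  p_k/q_k = 13/1
…
k=2  a_k=1  p_k/q_k = 92/7
…
k=6  a_k=6  p_k/q_k = 176552/13423
…
k=8  a_k=1  p_k/q_k = 382343/29069
k=9  a_k=6  p_k/q_k = 2499849/190060
→ (2499849, 190060).  Check: 2499849²=6249245022801, 173·190060²=6249245022800, difference 1.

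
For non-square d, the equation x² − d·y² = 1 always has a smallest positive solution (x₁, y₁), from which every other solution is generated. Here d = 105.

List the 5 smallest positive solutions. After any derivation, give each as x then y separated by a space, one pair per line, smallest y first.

41 4
3361 328
275561 26892
22592641 2204816
1852321001 180768020

√105 → a₀=10, period (4,20); ℓ=2 even so k=1
k=0  a_k=10  p_k/q_k = 10/1
k=1  a_k=4  p_k/q_k = 41/4
fundamental: x₁=41, y₁=4  (since 1681 − 105·16 = 1)
(41+4√105)^2 = 3361 + 328√105
(41+4√105)^3 = 275561 + 26892√105
(41+4√105)^4 = 22592641 + 2204816√105
(41+4√105)^5 = 1852321001 + 180768020√105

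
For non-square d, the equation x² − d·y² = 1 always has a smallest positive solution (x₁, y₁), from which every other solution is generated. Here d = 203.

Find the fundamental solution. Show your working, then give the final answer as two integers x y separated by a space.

√203 = [14; 4,28, …], period ℓ=2 (even) → k=1
i=0: a=14 ⇒ p=14, q=1
i=1: a=4 ⇒ p=57, q=4
(x₁, y₁) = (57, 4);  57² − 203·4² = 1 ✓

57 4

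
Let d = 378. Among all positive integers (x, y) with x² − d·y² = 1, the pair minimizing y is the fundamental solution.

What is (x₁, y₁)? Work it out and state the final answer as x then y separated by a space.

[19; 2,3,1,4,1,3,2,38] for √378; ℓ=8 ⇒ convergent index 7
step 0: (19, 1)  from 19·(1,0) + (0,1)
step 1: (39, 2)  from 2·(19,1) + (1,0)
step 2: (136, 7)  from 3·(39,2) + (19,1)
step 3: (175, 9)  from 1·(136,7) + (39,2)
step 4: (836, 43)  from 4·(175,9) + (136,7)
step 5: (1011, 52)  from 1·(836,43) + (175,9)
step 6: (3869, 199)  from 3·(1011,52) + (836,43)
step 7: (8749, 450)  from 2·(3869,199) + (1011,52)
→ (8749, 450).  Check: 8749²=76545001, 378·450²=76545000, difference 1.

8749 450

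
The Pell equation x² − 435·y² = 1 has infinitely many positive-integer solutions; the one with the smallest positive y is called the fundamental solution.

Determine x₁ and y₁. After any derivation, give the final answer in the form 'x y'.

√435 → a₀=20, period (1,5,1,40); ℓ=4 even so k=3
k=0  a_k=20  p_k/q_k = 20/1
k=1  a_k=1  p_k/q_k = 21/1
k=2  a_k=5  p_k/q_k = 125/6
k=3  a_k=1  p_k/q_k = 146/7
fundamental: x₁=146, y₁=7  (since 21316 − 435·49 = 1)

146 7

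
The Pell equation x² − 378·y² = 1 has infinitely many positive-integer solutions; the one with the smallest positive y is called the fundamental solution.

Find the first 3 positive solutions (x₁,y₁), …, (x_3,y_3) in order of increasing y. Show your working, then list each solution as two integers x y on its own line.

√378 = [19; 2,3,1,4,1,3,2,38, …], period ℓ=8 (even) → k=7
k=0  a_k=19  p_k/q_k = 19/1
k=1  a_k=2  p_k/q_k = 39/2
…
k=3  a_k=1  p_k/q_k = 175/9
…
k=5  a_k=1  p_k/q_k = 1011/52
k=6  a_k=3  p_k/q_k = 3869/199
k=7  a_k=2  p_k/q_k = 8749/450
(x₁, y₁) = (8749, 450);  8749² − 378·450² = 1 ✓
n=2: (8749,450)∘(8749,450) = (8749·8749+378·450·450, 8749·450+450·8749) = (153090001,7874100)
n=3: (153090001,7874100)∘(8749,450) = (8749·153090001+378·450·7874100, 8749·7874100+450·153090001) = (2678768828749,137781001350)

8749 450
153090001 7874100
2678768828749 137781001350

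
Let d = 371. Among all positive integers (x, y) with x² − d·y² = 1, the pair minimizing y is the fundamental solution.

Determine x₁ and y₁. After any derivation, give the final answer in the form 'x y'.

[19; 3,1,4,1,3,38] for √371; ℓ=6 ⇒ convergent index 5
a_0=19:  p_0=19·1+0=19,  q_0=19·0+1=1
a_1=3:  p_1=3·19+1=58,  q_1=3·1+0=3
a_2=1:  p_2=1·58+19=77,  q_2=1·3+1=4
a_3=4:  p_3=4·77+58=366,  q_3=4·4+3=19
a_4=1:  p_4=1·366+77=443,  q_4=1·19+4=23
a_5=3:  p_5=3·443+366=1695,  q_5=3·23+19=88
→ (1695, 88).  Check: 1695²=2873025, 371·88²=2873024, difference 1.

1695 88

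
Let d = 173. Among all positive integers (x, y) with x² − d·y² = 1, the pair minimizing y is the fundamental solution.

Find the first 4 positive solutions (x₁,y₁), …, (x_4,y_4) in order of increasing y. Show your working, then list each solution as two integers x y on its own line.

[13; 6,1,1,6,26] for √173; ℓ=5 ⇒ convergent index 9
a_0=13:  p_0=13·1+0=13,  q_0=13·0+1=1
a_1=6:  p_1=6·13+1=79,  q_1=6·1+0=6
a_2=1:  p_2=1·79+13=92,  q_2=1·6+1=7
a_3=1:  p_3=1·92+79=171,  q_3=1·7+6=13
a_4=6:  p_4=6·171+92=1118,  q_4=6·13+7=85
a_5=26:  p_5=26·1118+171=29239,  q_5=26·85+13=2223
a_6=6:  p_6=6·29239+1118=176552,  q_6=6·2223+85=13423
a_7=1:  p_7=1·176552+29239=205791,  q_7=1·13423+2223=15646
a_8=1:  p_8=1·205791+176552=382343,  q_8=1·15646+13423=29069
a_9=6:  p_9=6·382343+205791=2499849,  q_9=6·29069+15646=190060
→ (2499849, 190060).  Check: 2499849²=6249245022801, 173·190060²=6249245022800, difference 1.
(x_2, y_2) = (2499849·2499849 + 173·190060·190060, 2499849·190060 + 190060·2499849) = (12498490045601, 950242601880)
(x_3, y_3) = (2499849·12498490045601 + 173·190060·950242601880, 2499849·950242601880 + 190060·12498490045601) = (62488675684008728649, 4750926036134042180)
(x_4, y_4) = (2499849·62488675684008728649 + 173·190060·4750926036134042180, 2499849·4750926036134042180 + 190060·62488675684008728649) = (312424506839974574118902401, 23753195401006348176659760)

2499849 190060
12498490045601 950242601880
62488675684008728649 4750926036134042180
312424506839974574118902401 23753195401006348176659760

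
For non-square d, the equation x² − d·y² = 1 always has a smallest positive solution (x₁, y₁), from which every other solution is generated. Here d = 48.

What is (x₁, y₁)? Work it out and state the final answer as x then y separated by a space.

7 1

√48 → a₀=6, period (1,12); ℓ=2 even so k=1
step 0: (6, 1)  from 6·(1,0) + (0,1)
step 1: (7, 1)  from 1·(6,1) + (1,0)
(x₁, y₁) = (7, 1);  7² − 48·1² = 1 ✓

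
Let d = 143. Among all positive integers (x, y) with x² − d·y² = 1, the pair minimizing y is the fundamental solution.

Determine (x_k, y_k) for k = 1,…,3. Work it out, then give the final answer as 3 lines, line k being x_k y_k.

12 1
287 24
6876 575

d=143: √d = [11; 1,22] (ℓ=2, even), read p_1/q_1
i=0: a=11 ⇒ p=11, q=1
i=1: a=1 ⇒ p=12, q=1
→ (12, 1).  Check: 12²=144, 143·1²=143, difference 1.
k=2:  x_2 = 12·12+143·1·1 = 287,  y_2 = 12·1+1·12 = 24
k=3:  x_3 = 12·287+143·1·24 = 6876,  y_3 = 12·24+1·287 = 575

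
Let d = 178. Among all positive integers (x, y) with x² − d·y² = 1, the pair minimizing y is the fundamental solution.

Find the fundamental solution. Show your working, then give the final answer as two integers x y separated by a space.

√178 → a₀=13, period (2,1,12,1,2,26); ℓ=6 even so k=5
k=0  a_k=13  p_k/q_k = 13/1
k=1  a_k=2  p_k/q_k = 27/2
…
k=3  a_k=12  p_k/q_k = 507/38
k=4  a_k=1  p_k/q_k = 547/41
k=5  a_k=2  p_k/q_k = 1601/120
(x₁, y₁) = (1601, 120);  1601² − 178·120² = 1 ✓

1601 120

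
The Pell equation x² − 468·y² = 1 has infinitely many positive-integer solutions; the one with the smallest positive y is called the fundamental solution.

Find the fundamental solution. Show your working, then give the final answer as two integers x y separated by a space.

√468 → a₀=21, period (1,1,1,2,1,1,1,42); ℓ=8 even so k=7
a_0=21:  p_0=21·1+0=21,  q_0=21·0+1=1
…
a_4=2:  p_4=2·65+43=173,  q_4=2·3+2=8
…
a_6=1:  p_6=1·238+173=411,  q_6=1·11+8=19
a_7=1:  p_7=1·411+238=649,  q_7=1·19+11=30
→ (649, 30).  Check: 649²=421201, 468·30²=421200, difference 1.

649 30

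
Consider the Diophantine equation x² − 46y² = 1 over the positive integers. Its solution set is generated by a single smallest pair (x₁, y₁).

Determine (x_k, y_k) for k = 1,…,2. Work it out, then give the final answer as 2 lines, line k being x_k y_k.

24335 3588
1184384449 174627960

√46 = [6; 1,3,1,1,2,6,2,1,1,3,1,12, …], period ℓ=12 (even) → k=11
k=0  a_k=6  p_k/q_k = 6/1
…
k=2  a_k=3  p_k/q_k = 27/4
…
k=4  a_k=1  p_k/q_k = 61/9
k=5  a_k=2  p_k/q_k = 156/23
k=6  a_k=6  p_k/q_k = 997/147
k=7  a_k=2  p_k/q_k = 2150/317
…
k=9  a_k=1  p_k/q_k = 5297/781
k=10  a_k=3  p_k/q_k = 19038/2807
k=11  a_k=1  p_k/q_k = 24335/3588
→ (24335, 3588).  Check: 24335²=592192225, 46·3588²=592192224, difference 1.
(x_2, y_2) = (24335·24335 + 46·3588·3588, 24335·3588 + 3588·24335) = (1184384449, 174627960)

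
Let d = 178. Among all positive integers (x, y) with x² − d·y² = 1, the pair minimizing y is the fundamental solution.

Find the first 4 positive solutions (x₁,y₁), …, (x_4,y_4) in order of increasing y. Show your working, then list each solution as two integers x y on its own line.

1601 120
5126401 384240
16414734401 1230336360
52559974425601 3939536640480

√178 = [13; 2,1,12,1,2,26, …], period ℓ=6 (even) → k=5
step 0: (13, 1)  from 13·(1,0) + (0,1)
…
step 2: (40, 3)  from 1·(27,2) + (13,1)
step 3: (507, 38)  from 12·(40,3) + (27,2)
step 4: (547, 41)  from 1·(507,38) + (40,3)
step 5: (1601, 120)  from 2·(547,41) + (507,38)
→ (1601, 120).  Check: 1601²=2563201, 178·120²=2563200, difference 1.
(x_2, y_2) = (1601·1601 + 178·120·120, 1601·120 + 120·1601) = (5126401, 384240)
(x_3, y_3) = (1601·5126401 + 178·120·384240, 1601·384240 + 120·5126401) = (16414734401, 1230336360)
(x_4, y_4) = (1601·16414734401 + 178·120·1230336360, 1601·1230336360 + 120·16414734401) = (52559974425601, 3939536640480)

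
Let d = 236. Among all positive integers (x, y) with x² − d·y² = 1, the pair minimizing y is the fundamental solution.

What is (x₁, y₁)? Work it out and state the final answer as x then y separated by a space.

561799 36570

[15; 2,1,3,5,1,6,1,5,3,1,2,30] for √236; ℓ=12 ⇒ convergent index 11
i=0: a=15 ⇒ p=15, q=1
i=1: a=2 ⇒ p=31, q=2
…
i=3: a=3 ⇒ p=169, q=11
i=4: a=5 ⇒ p=891, q=58
…
i=9: a=3 ⇒ p=154729, q=10072
i=10: a=1 ⇒ p=203535, q=13249
i=11: a=2 ⇒ p=561799, q=36570
→ (561799, 36570).  Check: 561799²=315618116401, 236·36570²=315618116400, difference 1.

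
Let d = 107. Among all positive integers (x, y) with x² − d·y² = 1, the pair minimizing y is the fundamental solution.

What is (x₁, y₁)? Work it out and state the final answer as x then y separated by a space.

962 93

√107 → a₀=10, period (2,1,9,1,2,20); ℓ=6 even so k=5
k=0  a_k=10  p_k/q_k = 10/1
k=1  a_k=2  p_k/q_k = 21/2
k=2  a_k=1  p_k/q_k = 31/3
…
k=4  a_k=1  p_k/q_k = 331/32
k=5  a_k=2  p_k/q_k = 962/93
fundamental: x₁=962, y₁=93  (since 925444 − 107·8649 = 1)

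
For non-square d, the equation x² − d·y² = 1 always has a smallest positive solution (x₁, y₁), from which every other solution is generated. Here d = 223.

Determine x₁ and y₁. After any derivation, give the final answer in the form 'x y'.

[14; 1,13,1,28] for √223; ℓ=4 ⇒ convergent index 3
k=0  a_k=14  p_k/q_k = 14/1
k=1  a_k=1  p_k/q_k = 15/1
k=2  a_k=13  p_k/q_k = 209/14
k=3  a_k=1  p_k/q_k = 224/15
(x₁, y₁) = (224, 15);  224² − 223·15² = 1 ✓

224 15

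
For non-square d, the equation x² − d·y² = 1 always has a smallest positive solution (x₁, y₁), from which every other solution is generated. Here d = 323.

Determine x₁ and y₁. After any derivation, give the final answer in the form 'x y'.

18 1

[17; 1,34] for √323; ℓ=2 ⇒ convergent index 1
step 0: (17, 1)  from 17·(1,0) + (0,1)
step 1: (18, 1)  from 1·(17,1) + (1,0)
(x₁, y₁) = (18, 1);  18² − 323·1² = 1 ✓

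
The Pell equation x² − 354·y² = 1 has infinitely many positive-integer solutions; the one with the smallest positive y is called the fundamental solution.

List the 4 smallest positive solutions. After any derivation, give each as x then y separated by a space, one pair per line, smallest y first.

[18; 1,4,2,2,18,2,2,4,1,36] for √354; ℓ=10 ⇒ convergent index 9
step 0: (18, 1)  from 18·(1,0) + (0,1)
step 1: (19, 1)  from 1·(18,1) + (1,0)
step 2: (94, 5)  from 4·(19,1) + (18,1)
…
step 5: (9351, 497)  from 18·(508,27) + (207,11)
step 6: (19210, 1021)  from 2·(9351,497) + (508,27)
…
step 8: (210294, 11177)  from 4·(47771,2539) + (19210,1021)
step 9: (258065, 13716)  from 1·(210294,11177) + (47771,2539)
fundamental: x₁=258065, y₁=13716  (since 66597544225 − 354·188128656 = 1)
(x_2, y_2) = (258065·258065 + 354·13716·13716, 258065·13716 + 13716·258065) = (133195088449, 7079239080)
(x_3, y_3) = (258065·133195088449 + 354·13716·7079239080, 258065·7079239080 + 13716·133195088449) = (68745981000924305, 3653807666346684)
(x_4, y_4) = (258065·68745981000924305 + 354·13716·3653807666346684, 258065·3653807666346684 + 13716·68745981000924305) = (35481863173873866451201, 1885839750824434773840)

258065 13716
133195088449 7079239080
68745981000924305 3653807666346684
35481863173873866451201 1885839750824434773840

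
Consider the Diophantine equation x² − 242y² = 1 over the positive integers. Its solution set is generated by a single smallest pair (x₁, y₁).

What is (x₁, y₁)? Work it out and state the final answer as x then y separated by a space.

19601 1260

d=242: √d = [15; 1,1,3,1,14,1,3,1,1,30] (ℓ=10, even), read p_9/q_9
step 0: (15, 1)  from 15·(1,0) + (0,1)
step 1: (16, 1)  from 1·(15,1) + (1,0)
step 2: (31, 2)  from 1·(16,1) + (15,1)
…
step 5: (2069, 133)  from 14·(140,9) + (109,7)
…
step 8: (10905, 701)  from 1·(8696,559) + (2209,142)
step 9: (19601, 1260)  from 1·(10905,701) + (8696,559)
fundamental: x₁=19601, y₁=1260  (since 384199201 − 242·1587600 = 1)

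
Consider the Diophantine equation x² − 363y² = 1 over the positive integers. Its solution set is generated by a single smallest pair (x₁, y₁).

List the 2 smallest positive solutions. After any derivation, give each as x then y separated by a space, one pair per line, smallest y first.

362 19
262087 13756

[19; 19,38] for √363; ℓ=2 ⇒ convergent index 1
k=0  a_k=19  p_k/q_k = 19/1
k=1  a_k=19  p_k/q_k = 362/19
→ (362, 19).  Check: 362²=131044, 363·19²=131043, difference 1.
(x_2, y_2) = (362·362 + 363·19·19, 362·19 + 19·362) = (262087, 13756)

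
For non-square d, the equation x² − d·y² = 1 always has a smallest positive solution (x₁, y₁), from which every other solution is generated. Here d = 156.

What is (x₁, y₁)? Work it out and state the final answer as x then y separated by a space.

d=156: √d = [12; 2,24] (ℓ=2, even), read p_1/q_1
i=0: a=12 ⇒ p=12, q=1
i=1: a=2 ⇒ p=25, q=2
→ (25, 2).  Check: 25²=625, 156·2²=624, difference 1.

25 2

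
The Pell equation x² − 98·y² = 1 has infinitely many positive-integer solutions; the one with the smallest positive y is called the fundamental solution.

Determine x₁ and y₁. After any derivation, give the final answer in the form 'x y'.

√98 → a₀=9, period (1,8,1,18); ℓ=4 even so k=3
i=0: a=9 ⇒ p=9, q=1
…
i=2: a=8 ⇒ p=89, q=9
i=3: a=1 ⇒ p=99, q=10
fundamental: x₁=99, y₁=10  (since 9801 − 98·100 = 1)

99 10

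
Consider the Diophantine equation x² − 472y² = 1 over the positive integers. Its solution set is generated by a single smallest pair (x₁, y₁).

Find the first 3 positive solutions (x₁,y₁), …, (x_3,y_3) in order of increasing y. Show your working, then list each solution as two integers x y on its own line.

306917 14127
188396089777 8671632918
115643925371868101 5322943120573485

√472 → a₀=21, period (1,2,1,1,1,…,2,1,42); ℓ=14 even so k=13
i=0: a=21 ⇒ p=21, q=1
i=1: a=1 ⇒ p=22, q=1
i=2: a=2 ⇒ p=65, q=3
…
i=4: a=1 ⇒ p=152, q=7
i=5: a=1 ⇒ p=239, q=11
i=6: a=4 ⇒ p=1108, q=51
i=7: a=5 ⇒ p=5779, q=266
i=8: a=4 ⇒ p=24224, q=1115
i=9: a=1 ⇒ p=30003, q=1381
i=10: a=1 ⇒ p=54227, q=2496
i=11: a=1 ⇒ p=84230, q=3877
i=12: a=2 ⇒ p=222687, q=10250
i=13: a=1 ⇒ p=306917, q=14127
→ (306917, 14127).  Check: 306917²=94198044889, 472·14127²=94198044888, difference 1.
k=2:  x_2 = 306917·306917+472·14127·14127 = 188396089777,  y_2 = 306917·14127+14127·306917 = 8671632918
k=3:  x_3 = 306917·188396089777+472·14127·8671632918 = 115643925371868101,  y_3 = 306917·8671632918+14127·188396089777 = 5322943120573485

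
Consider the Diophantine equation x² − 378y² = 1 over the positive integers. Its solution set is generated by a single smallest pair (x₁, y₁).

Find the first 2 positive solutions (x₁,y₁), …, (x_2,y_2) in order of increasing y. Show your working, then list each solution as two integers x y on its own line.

d=378: √d = [19; 2,3,1,4,1,3,2,38] (ℓ=8, even), read p_7/q_7
step 0: (19, 1)  from 19·(1,0) + (0,1)
step 1: (39, 2)  from 2·(19,1) + (1,0)
step 2: (136, 7)  from 3·(39,2) + (19,1)
step 3: (175, 9)  from 1·(136,7) + (39,2)
step 4: (836, 43)  from 4·(175,9) + (136,7)
step 5: (1011, 52)  from 1·(836,43) + (175,9)
step 6: (3869, 199)  from 3·(1011,52) + (836,43)
step 7: (8749, 450)  from 2·(3869,199) + (1011,52)
→ (8749, 450).  Check: 8749²=76545001, 378·450²=76545000, difference 1.
n=2: (8749,450)∘(8749,450) = (8749·8749+378·450·450, 8749·450+450·8749) = (153090001,7874100)

8749 450
153090001 7874100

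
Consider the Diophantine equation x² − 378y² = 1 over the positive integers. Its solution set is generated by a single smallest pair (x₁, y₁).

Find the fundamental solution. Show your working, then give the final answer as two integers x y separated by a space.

d=378: √d = [19; 2,3,1,4,1,3,2,38] (ℓ=8, even), read p_7/q_7
k=0  a_k=19  p_k/q_k = 19/1
…
k=2  a_k=3  p_k/q_k = 136/7
…
k=4  a_k=4  p_k/q_k = 836/43
k=5  a_k=1  p_k/q_k = 1011/52
k=6  a_k=3  p_k/q_k = 3869/199
k=7  a_k=2  p_k/q_k = 8749/450
→ (8749, 450).  Check: 8749²=76545001, 378·450²=76545000, difference 1.

8749 450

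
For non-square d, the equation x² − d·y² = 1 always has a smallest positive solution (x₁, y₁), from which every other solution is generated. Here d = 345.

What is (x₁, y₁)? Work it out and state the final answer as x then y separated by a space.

√345 = [18; 1,1,2,1,6,1,2,1,1,36, …], period ℓ=10 (even) → k=9
k=0  a_k=18  p_k/q_k = 18/1
…
k=2  a_k=1  p_k/q_k = 37/2
k=3  a_k=2  p_k/q_k = 93/5
…
k=5  a_k=6  p_k/q_k = 873/47
k=6  a_k=1  p_k/q_k = 1003/54
…
k=8  a_k=1  p_k/q_k = 3882/209
k=9  a_k=1  p_k/q_k = 6761/364
fundamental: x₁=6761, y₁=364  (since 45711121 − 345·132496 = 1)

6761 364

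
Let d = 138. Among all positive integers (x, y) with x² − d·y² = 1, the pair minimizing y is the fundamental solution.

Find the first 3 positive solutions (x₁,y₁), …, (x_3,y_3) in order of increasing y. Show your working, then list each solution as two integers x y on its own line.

47 4
4417 376
415151 35340

√138 = [11; 1,2,1,22, …], period ℓ=4 (even) → k=3
i=0: a=11 ⇒ p=11, q=1
i=1: a=1 ⇒ p=12, q=1
i=2: a=2 ⇒ p=35, q=3
i=3: a=1 ⇒ p=47, q=4
fundamental: x₁=47, y₁=4  (since 2209 − 138·16 = 1)
(x_2, y_2) = (47·47 + 138·4·4, 47·4 + 4·47) = (4417, 376)
(x_3, y_3) = (47·4417 + 138·4·376, 47·376 + 4·4417) = (415151, 35340)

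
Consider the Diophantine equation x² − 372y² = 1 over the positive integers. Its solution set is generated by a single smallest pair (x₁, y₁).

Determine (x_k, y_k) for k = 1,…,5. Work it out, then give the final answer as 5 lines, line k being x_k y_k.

12151 630
295293601 15310260
7176225079351 372069937890
174396621583094401 9042043615292520
4238186690536135053751 219739743566768883150

√372 → a₀=19, period (3,2,12,2,3,38); ℓ=6 even so k=5
step 0: (19, 1)  from 19·(1,0) + (0,1)
step 1: (58, 3)  from 3·(19,1) + (1,0)
…
step 3: (1678, 87)  from 12·(135,7) + (58,3)
step 4: (3491, 181)  from 2·(1678,87) + (135,7)
step 5: (12151, 630)  from 3·(3491,181) + (1678,87)
(x₁, y₁) = (12151, 630);  12151² − 372·630² = 1 ✓
(x_2, y_2) = (12151·12151 + 372·630·630, 12151·630 + 630·12151) = (295293601, 15310260)
(x_3, y_3) = (12151·295293601 + 372·630·15310260, 12151·15310260 + 630·295293601) = (7176225079351, 372069937890)
(x_4, y_4) = (12151·7176225079351 + 372·630·372069937890, 12151·372069937890 + 630·7176225079351) = (174396621583094401, 9042043615292520)
(x_5, y_5) = (12151·174396621583094401 + 372·630·9042043615292520, 12151·9042043615292520 + 630·174396621583094401) = (4238186690536135053751, 219739743566768883150)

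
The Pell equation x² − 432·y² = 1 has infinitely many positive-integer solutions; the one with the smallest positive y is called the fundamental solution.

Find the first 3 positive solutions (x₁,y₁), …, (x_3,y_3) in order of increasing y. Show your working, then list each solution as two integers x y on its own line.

√432 = [20; 1,3,1,1,1,3,1,40, …], period ℓ=8 (even) → k=7
a_0=20:  p_0=20·1+0=20,  q_0=20·0+1=1
a_1=1:  p_1=1·20+1=21,  q_1=1·1+0=1
a_2=3:  p_2=3·21+20=83,  q_2=3·1+1=4
a_3=1:  p_3=1·83+21=104,  q_3=1·4+1=5
…
a_5=1:  p_5=1·187+104=291,  q_5=1·9+5=14
a_6=3:  p_6=3·291+187=1060,  q_6=3·14+9=51
a_7=1:  p_7=1·1060+291=1351,  q_7=1·51+14=65
fundamental: x₁=1351, y₁=65  (since 1825201 − 432·4225 = 1)
(1351+65√432)^2 = 3650401 + 175630√432
(1351+65√432)^3 = 9863382151 + 474552195√432

1351 65
3650401 175630
9863382151 474552195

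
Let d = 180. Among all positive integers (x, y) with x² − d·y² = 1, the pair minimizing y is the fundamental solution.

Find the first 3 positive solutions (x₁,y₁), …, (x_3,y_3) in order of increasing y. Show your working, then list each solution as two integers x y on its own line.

√180 = [13; 2,2,2,26, …], period ℓ=4 (even) → k=3
k=0  a_k=13  p_k/q_k = 13/1
…
k=2  a_k=2  p_k/q_k = 67/5
k=3  a_k=2  p_k/q_k = 161/12
fundamental: x₁=161, y₁=12  (since 25921 − 180·144 = 1)
k=2:  x_2 = 161·161+180·12·12 = 51841,  y_2 = 161·12+12·161 = 3864
k=3:  x_3 = 161·51841+180·12·3864 = 16692641,  y_3 = 161·3864+12·51841 = 1244196

161 12
51841 3864
16692641 1244196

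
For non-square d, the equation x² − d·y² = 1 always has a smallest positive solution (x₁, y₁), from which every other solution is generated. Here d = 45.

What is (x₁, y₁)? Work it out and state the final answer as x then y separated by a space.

[6; 1,2,2,2,1,12] for √45; ℓ=6 ⇒ convergent index 5
a_0=6:  p_0=6·1+0=6,  q_0=6·0+1=1
…
a_2=2:  p_2=2·7+6=20,  q_2=2·1+1=3
…
a_4=2:  p_4=2·47+20=114,  q_4=2·7+3=17
a_5=1:  p_5=1·114+47=161,  q_5=1·17+7=24
→ (161, 24).  Check: 161²=25921, 45·24²=25920, difference 1.

161 24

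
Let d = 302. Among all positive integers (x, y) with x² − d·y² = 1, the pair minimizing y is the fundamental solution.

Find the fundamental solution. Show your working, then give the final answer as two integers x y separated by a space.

4276623 246092

[17; 2,1,1,1,4,…,1,2,34] for √302; ℓ=16 ⇒ convergent index 15
i=0: a=17 ⇒ p=17, q=1
i=1: a=2 ⇒ p=35, q=2
…
i=4: a=1 ⇒ p=139, q=8
i=5: a=4 ⇒ p=643, q=37
…
i=7: a=1 ⇒ p=2068, q=119
…
i=11: a=4 ⇒ p=467281, q=26889
i=12: a=1 ⇒ p=574956, q=33085
i=13: a=1 ⇒ p=1042237, q=59974
i=14: a=1 ⇒ p=1617193, q=93059
i=15: a=2 ⇒ p=4276623, q=246092
(x₁, y₁) = (4276623, 246092);  4276623² − 302·246092² = 1 ✓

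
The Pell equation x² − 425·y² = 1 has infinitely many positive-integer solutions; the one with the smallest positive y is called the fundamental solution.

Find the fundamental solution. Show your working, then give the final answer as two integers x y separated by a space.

d=425: √d = [20; 1,1,1,1,1,1,40] (ℓ=7, odd), read p_13/q_13
step 0: (20, 1)  from 20·(1,0) + (0,1)
…
step 2: (41, 2)  from 1·(21,1) + (20,1)
step 3: (62, 3)  from 1·(41,2) + (21,1)
step 4: (103, 5)  from 1·(62,3) + (41,2)
step 5: (165, 8)  from 1·(103,5) + (62,3)
step 6: (268, 13)  from 1·(165,8) + (103,5)
step 7: (10885, 528)  from 40·(268,13) + (165,8)
step 8: (11153, 541)  from 1·(10885,528) + (268,13)
step 9: (22038, 1069)  from 1·(11153,541) + (10885,528)
…
step 11: (55229, 2679)  from 1·(33191,1610) + (22038,1069)
step 12: (88420, 4289)  from 1·(55229,2679) + (33191,1610)
step 13: (143649, 6968)  from 1·(88420,4289) + (55229,2679)
fundamental: x₁=143649, y₁=6968  (since 20635035201 − 425·48553024 = 1)

143649 6968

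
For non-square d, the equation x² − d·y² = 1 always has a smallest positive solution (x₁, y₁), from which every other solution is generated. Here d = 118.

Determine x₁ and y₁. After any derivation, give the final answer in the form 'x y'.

d=118: √d = [10; 1,6,3,2,10,2,3,6,1,20] (ℓ=10, even), read p_9/q_9
a_0=10:  p_0=10·1+0=10,  q_0=10·0+1=1
a_1=1:  p_1=1·10+1=11,  q_1=1·1+0=1
…
a_3=3:  p_3=3·76+11=239,  q_3=3·7+1=22
a_4=2:  p_4=2·239+76=554,  q_4=2·22+7=51
a_5=10:  p_5=10·554+239=5779,  q_5=10·51+22=532
…
a_7=3:  p_7=3·12112+5779=42115,  q_7=3·1115+532=3877
a_8=6:  p_8=6·42115+12112=264802,  q_8=6·3877+1115=24377
a_9=1:  p_9=1·264802+42115=306917,  q_9=1·24377+3877=28254
→ (306917, 28254).  Check: 306917²=94198044889, 118·28254²=94198044888, difference 1.

306917 28254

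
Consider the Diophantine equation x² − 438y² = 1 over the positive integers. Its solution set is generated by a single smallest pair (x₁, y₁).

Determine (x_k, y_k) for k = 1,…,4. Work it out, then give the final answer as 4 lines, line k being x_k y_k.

√438 = [20; 1,12,1,40, …], period ℓ=4 (even) → k=3
i=0: a=20 ⇒ p=20, q=1
i=1: a=1 ⇒ p=21, q=1
i=2: a=12 ⇒ p=272, q=13
i=3: a=1 ⇒ p=293, q=14
→ (293, 14).  Check: 293²=85849, 438·14²=85848, difference 1.
k=2:  x_2 = 293·293+438·14·14 = 171697,  y_2 = 293·14+14·293 = 8204
k=3:  x_3 = 293·171697+438·14·8204 = 100614149,  y_3 = 293·8204+14·171697 = 4807530
k=4:  x_4 = 293·100614149+438·14·4807530 = 58959719617,  y_4 = 293·4807530+14·100614149 = 2817204376

293 14
171697 8204
100614149 4807530
58959719617 2817204376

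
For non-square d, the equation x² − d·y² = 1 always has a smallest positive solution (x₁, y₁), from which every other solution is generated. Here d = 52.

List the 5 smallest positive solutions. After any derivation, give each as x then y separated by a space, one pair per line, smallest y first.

[7; 4,1,2,1,4,14] for √52; ℓ=6 ⇒ convergent index 5
step 0: (7, 1)  from 7·(1,0) + (0,1)
…
step 3: (101, 14)  from 2·(36,5) + (29,4)
step 4: (137, 19)  from 1·(101,14) + (36,5)
step 5: (649, 90)  from 4·(137,19) + (101,14)
→ (649, 90).  Check: 649²=421201, 52·90²=421200, difference 1.
n=2: (649,90)∘(649,90) = (649·649+52·90·90, 649·90+90·649) = (842401,116820)
n=3: (842401,116820)∘(649,90) = (649·842401+52·90·116820, 649·116820+90·842401) = (1093435849,151632270)
n=4: (1093435849,151632270)∘(649,90) = (649·1093435849+52·90·151632270, 649·151632270+90·1093435849) = (1419278889601,196818569640)
n=5: (1419278889601,196818569640)∘(649,90) = (649·1419278889601+52·90·196818569640, 649·196818569640+90·1419278889601) = (1842222905266249,255470351760450)

649 90
842401 116820
1093435849 151632270
1419278889601 196818569640
1842222905266249 255470351760450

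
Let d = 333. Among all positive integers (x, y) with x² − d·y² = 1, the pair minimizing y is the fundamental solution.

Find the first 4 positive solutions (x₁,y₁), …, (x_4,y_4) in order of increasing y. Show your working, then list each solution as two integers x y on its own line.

√333 → a₀=18, period (4,36); ℓ=2 even so k=1
a_0=18:  p_0=18·1+0=18,  q_0=18·0+1=1
a_1=4:  p_1=4·18+1=73,  q_1=4·1+0=4
→ (73, 4).  Check: 73²=5329, 333·4²=5328, difference 1.
(x_2, y_2) = (73·73 + 333·4·4, 73·4 + 4·73) = (10657, 584)
(x_3, y_3) = (73·10657 + 333·4·584, 73·584 + 4·10657) = (1555849, 85260)
(x_4, y_4) = (73·1555849 + 333·4·85260, 73·85260 + 4·1555849) = (227143297, 12447376)

73 4
10657 584
1555849 85260
227143297 12447376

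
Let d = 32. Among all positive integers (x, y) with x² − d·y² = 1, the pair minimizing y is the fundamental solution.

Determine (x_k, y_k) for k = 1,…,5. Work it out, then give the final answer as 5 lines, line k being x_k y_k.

d=32: √d = [5; 1,1,1,10] (ℓ=4, even), read p_3/q_3
a_0=5:  p_0=5·1+0=5,  q_0=5·0+1=1
…
a_2=1:  p_2=1·6+5=11,  q_2=1·1+1=2
a_3=1:  p_3=1·11+6=17,  q_3=1·2+1=3
→ (17, 3).  Check: 17²=289, 32·3²=288, difference 1.
n=2: (17,3)∘(17,3) = (17·17+32·3·3, 17·3+3·17) = (577,102)
n=3: (577,102)∘(17,3) = (17·577+32·3·102, 17·102+3·577) = (19601,3465)
n=4: (19601,3465)∘(17,3) = (17·19601+32·3·3465, 17·3465+3·19601) = (665857,117708)
n=5: (665857,117708)∘(17,3) = (17·665857+32·3·117708, 17·117708+3·665857) = (22619537,3998607)

17 3
577 102
19601 3465
665857 117708
22619537 3998607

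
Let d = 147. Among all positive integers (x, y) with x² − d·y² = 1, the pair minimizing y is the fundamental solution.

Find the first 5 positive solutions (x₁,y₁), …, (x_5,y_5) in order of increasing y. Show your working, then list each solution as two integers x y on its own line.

d=147: √d = [12; 8,24] (ℓ=2, even), read p_1/q_1
step 0: (12, 1)  from 12·(1,0) + (0,1)
step 1: (97, 8)  from 8·(12,1) + (1,0)
(x₁, y₁) = (97, 8);  97² − 147·8² = 1 ✓
k=2:  x_2 = 97·97+147·8·8 = 18817,  y_2 = 97·8+8·97 = 1552
k=3:  x_3 = 97·18817+147·8·1552 = 3650401,  y_3 = 97·1552+8·18817 = 301080
k=4:  x_4 = 97·3650401+147·8·301080 = 708158977,  y_4 = 97·301080+8·3650401 = 58407968
k=5:  x_5 = 97·708158977+147·8·58407968 = 137379191137,  y_5 = 97·58407968+8·708158977 = 11330844712

97 8
18817 1552
3650401 301080
708158977 58407968
137379191137 11330844712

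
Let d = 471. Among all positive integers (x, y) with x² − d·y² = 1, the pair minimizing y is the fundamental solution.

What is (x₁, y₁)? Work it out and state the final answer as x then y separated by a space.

7838695 361188

[21; 1,2,2,1,3,…,2,1,42] for √471; ℓ=14 ⇒ convergent index 13
i=0: a=21 ⇒ p=21, q=1
…
i=2: a=2 ⇒ p=65, q=3
…
i=7: a=14 ⇒ p=48809, q=2249
…
i=9: a=3 ⇒ p=644804, q=29711
…
i=12: a=2 ⇒ p=5506953, q=253747
i=13: a=1 ⇒ p=7838695, q=361188
fundamental: x₁=7838695, y₁=361188  (since 61445139303025 − 471·130456771344 = 1)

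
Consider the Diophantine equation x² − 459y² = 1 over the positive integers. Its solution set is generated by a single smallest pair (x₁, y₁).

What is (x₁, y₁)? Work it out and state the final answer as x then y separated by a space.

499850 23331

[21; 2,2,1,4,21,4,1,2,2,42] for √459; ℓ=10 ⇒ convergent index 9
k=0  a_k=21  p_k/q_k = 21/1
k=1  a_k=2  p_k/q_k = 43/2
k=2  a_k=2  p_k/q_k = 107/5
k=3  a_k=1  p_k/q_k = 150/7
k=4  a_k=4  p_k/q_k = 707/33
…
k=6  a_k=4  p_k/q_k = 60695/2833
…
k=8  a_k=2  p_k/q_k = 212079/9899
k=9  a_k=2  p_k/q_k = 499850/23331
(x₁, y₁) = (499850, 23331);  499850² − 459·23331² = 1 ✓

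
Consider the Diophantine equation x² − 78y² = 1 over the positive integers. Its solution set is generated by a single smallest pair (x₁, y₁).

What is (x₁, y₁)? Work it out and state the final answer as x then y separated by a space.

53 6

√78 → a₀=8, period (1,4,1,16); ℓ=4 even so k=3
k=0  a_k=8  p_k/q_k = 8/1
k=1  a_k=1  p_k/q_k = 9/1
k=2  a_k=4  p_k/q_k = 44/5
k=3  a_k=1  p_k/q_k = 53/6
fundamental: x₁=53, y₁=6  (since 2809 − 78·36 = 1)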